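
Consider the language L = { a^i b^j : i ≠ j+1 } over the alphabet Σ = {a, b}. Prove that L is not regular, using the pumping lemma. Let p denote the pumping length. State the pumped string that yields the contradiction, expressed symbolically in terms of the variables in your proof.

Suppose for contradiction that L is regular, and let p be the pumping length.
Choose w = a^p b^{p+p!-1}. Since p ≠ (p+p!-1)+1 = p+p!, w ∈ L; and |w| ≥ p.
By the pumping lemma, w = xyz with |xy| ≤ p and y is nonempty.
Since the first p symbols of w are all a's and |xy| ≤ p, y lies entirely in the leading a-block: y = a^k for some k with 1 ≤ k ≤ p.
Since 1 ≤ k ≤ p, k divides p!; set t = 1 + p!/k. Then xy^t z has p + (p!/k)·k = p + p! copies of a. Now the a-count is p+p! and (b-count)+1 = (p+p!-1)+1 = p+p!, so i ≠ j+1 fails. So xy^t z = a^{p+p!} b^{p+p!-1} ∉ L.
Contradiction. Therefore L is not regular.

a^{p+p!} b^{p+p!-1}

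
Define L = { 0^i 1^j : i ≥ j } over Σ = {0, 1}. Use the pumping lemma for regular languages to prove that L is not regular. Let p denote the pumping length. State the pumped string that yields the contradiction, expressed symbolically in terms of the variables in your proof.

Suppose for contradiction that L is regular, and let p be the pumping length.
Choose w = 0^p 1^p ∈ L, with |w| = 2p ≥ p.
By the pumping lemma, w = xyz with |xy| ≤ p and |y| ≥ 1.
Since the first p symbols of w are all 0's and |xy| ≤ p, y lies entirely in the leading 0-block: y = 0^k for some k with 1 ≤ k ≤ p.
Consider xy^0z = xz = 0^{p-k} 1^p. Since k ≥ 1, the 0-count p-k is less than p, so i ≥ j fails; thus xz ∉ L.
Contradiction. Therefore L is not regular.

0^{p-k} 1^p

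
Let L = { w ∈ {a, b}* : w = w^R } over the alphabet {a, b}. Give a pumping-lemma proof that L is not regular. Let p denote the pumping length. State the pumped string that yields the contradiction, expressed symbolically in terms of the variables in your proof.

Assume L is regular. Let p be the pumping length given by the pumping lemma.
Take w = a^p b a^p, a palindrome of length 2p+1 ≥ p.
Write w = xyz as guaranteed by the lemma, with |xy| ≤ p and |y| ≥ 1.
Because |xy| ≤ p and w begins with p copies of a, we have y = a^k with 1 ≤ k ≤ p.
Pump with i = 2: xy^2z = a^{p+k} b a^p. Its reverse is a^p b a^{p+k}, which differs from xy^2z since k ≥ 1. So xy^2z is not a palindrome and xy^2z ∉ L.
This is a contradiction; hence L is not regular.

a^{p+k} b a^p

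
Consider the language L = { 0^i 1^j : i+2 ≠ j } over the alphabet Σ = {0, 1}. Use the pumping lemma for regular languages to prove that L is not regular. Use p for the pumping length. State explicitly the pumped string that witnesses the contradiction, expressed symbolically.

Assume L is regular; let p be its pumping constant.
Choose w = 0^p 1^{p+p!+2}. Since p ≠ (p+p!+2)-2 = p+p!, w ∈ L; and |w| ≥ p.
Write w = xyz as guaranteed by the lemma, with |xy| ≤ p and y is nonempty.
Because |xy| ≤ p and w begins with p copies of 0, we have y = 0^k with 1 ≤ k ≤ p.
Since 1 ≤ k ≤ p, k divides p!; set t = 1 + p!/k. Then xy^t z has p + (p!/k)·k = p + p! copies of 0. Now the 0-count is p+p! and (1-count)-2 = (p+p!+2)-2 = p+p!, so i+2 ≠ j fails. So xy^t z = 0^{p+p!} 1^{p+p!+2} ∉ L.
This contradicts the pumping lemma, so L is not regular.

0^{p+p!} 1^{p+p!+2}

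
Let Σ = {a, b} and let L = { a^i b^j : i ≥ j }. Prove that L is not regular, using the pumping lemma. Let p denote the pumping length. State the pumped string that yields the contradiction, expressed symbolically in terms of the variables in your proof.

a^{p-k} b^p

Toward a contradiction, assume L is regular with pumping length p.
Choose w = a^p b^p ∈ L, with |w| = 2p ≥ p.
Write w = xyz as guaranteed by the lemma, with |xy| ≤ p and |y| > 0.
The first p characters of w are a's, so xy (and hence y) consists only of a's. Write y = a^k, 1 ≤ k ≤ p.
Consider xy^0z = xz = a^{p-k} b^p. Since k ≥ 1, the a-count p-k is less than p, so i ≥ j fails; thus xz ∉ L.
This contradicts the pumping lemma, so L is not regular.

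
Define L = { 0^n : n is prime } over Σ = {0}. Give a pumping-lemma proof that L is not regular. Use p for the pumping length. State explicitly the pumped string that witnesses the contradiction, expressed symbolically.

0^{q(1+k)}

Toward a contradiction, assume L is regular with pumping length p.
Let q be a prime with q ≥ p+2 (infinitely many primes exist), and take w = 0^q ∈ L with |w| = q ≥ p.
The pumping lemma gives a decomposition w = xyz where |xy| ≤ p and |y| > 0.
Then y = 0^k for some k with 1 ≤ k ≤ p.
Since 1 ≤ k ≤ p, |xz| = q-k. Pump with i = q+1: |xy^{q+1}z| = (q-k)+(q+1)k = q+qk = q(1+k), which is composite (both factors ≥ 2). So xy^{q+1}z = 0^{q(1+k)} ∉ L.
This contradicts the pumping lemma, so L is not regular.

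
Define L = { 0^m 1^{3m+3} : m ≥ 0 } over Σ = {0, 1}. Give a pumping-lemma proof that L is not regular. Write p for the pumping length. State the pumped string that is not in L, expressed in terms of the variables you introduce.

0^{p+k} 1^{3p+3}

Assume L is regular. Let p be the pumping length given by the pumping lemma.
Let w = 0^p 1^{3p+3} ∈ L; note |w| = 4p+3 ≥ p.
The pumping lemma gives a decomposition w = xyz where |xy| ≤ p and |y| ≥ 1.
Because |xy| ≤ p and w begins with p copies of 0, we have y = 0^k with 1 ≤ k ≤ p.
Pump with i = 2: xy^2z = 0^{p+k} 1^{3p+3}. For this to lie in L we would need 3p+3 = 3(p+k)+3, which forces k = 0. But k ≥ 1, so xy^2z ∉ L.
Contradiction. Therefore L is not regular.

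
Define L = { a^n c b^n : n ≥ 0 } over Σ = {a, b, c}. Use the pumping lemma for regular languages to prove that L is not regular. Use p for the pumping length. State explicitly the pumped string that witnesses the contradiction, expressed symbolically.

Assume L is regular; let p be its pumping constant.
Take w = a^p c b^p ∈ L with |w| = 2p+1 ≥ p.
The pumping lemma gives a decomposition w = xyz where |xy| ≤ p and |y| > 0.
The first p characters of w are a's, so xy (and hence y) consists only of a's. Write y = a^k, 1 ≤ k ≤ p.
Pump with i = 2: xy^2z = a^{p+k} c b^p, which would require p+k = p. But k ≥ 1, so xy^2z ∉ L.
This is a contradiction; hence L is not regular.

a^{p+k} c b^p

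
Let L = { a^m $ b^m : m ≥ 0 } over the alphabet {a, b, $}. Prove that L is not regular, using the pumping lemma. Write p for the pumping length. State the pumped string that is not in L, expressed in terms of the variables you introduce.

a^{p+k} $ b^p

Assume L is regular; let p be its pumping constant.
Take w = a^p $ b^p ∈ L with |w| = 2p+1 ≥ p.
Write w = xyz as guaranteed by the lemma, with |xy| ≤ p and y is nonempty.
The first p characters of w are a's, so xy (and hence y) consists only of a's. Write y = a^k, 1 ≤ k ≤ p.
Pump with i = 2: xy^2z = a^{p+k} $ b^p, which would require p+k = p. But k ≥ 1, so xy^2z ∉ L.
This contradicts the pumping lemma, so L is not regular.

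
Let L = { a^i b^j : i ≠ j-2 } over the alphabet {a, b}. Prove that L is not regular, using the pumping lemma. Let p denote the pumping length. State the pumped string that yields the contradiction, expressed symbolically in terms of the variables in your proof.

Assume L is regular; let p be its pumping constant.
Choose w = a^p b^{p+p!+2}. Since p ≠ (p+p!+2)-2 = p+p!, w ∈ L; and |w| ≥ p.
By the pumping lemma, w = xyz with |xy| ≤ p and y is nonempty.
Because |xy| ≤ p and w begins with p copies of a, we have y = a^k with 1 ≤ k ≤ p.
Since 1 ≤ k ≤ p, k divides p!; set t = 1 + p!/k. Then xy^t z has p + (p!/k)·k = p + p! copies of a. Now the a-count is p+p! and (b-count)-2 = (p+p!+2)-2 = p+p!, so i ≠ j-2 fails. So xy^t z = a^{p+p!} b^{p+p!+2} ∉ L.
This is a contradiction; hence L is not regular.

a^{p+p!} b^{p+p!+2}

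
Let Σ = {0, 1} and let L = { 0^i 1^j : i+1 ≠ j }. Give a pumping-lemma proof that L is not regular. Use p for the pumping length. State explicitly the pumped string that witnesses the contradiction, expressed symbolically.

Toward a contradiction, assume L is regular with pumping length p.
Choose w = 0^p 1^{p+p!+1}. Since p ≠ (p+p!+1)-1 = p+p!, w ∈ L; and |w| ≥ p.
The pumping lemma gives a decomposition w = xyz where |xy| ≤ p and |y| ≥ 1.
Because |xy| ≤ p and w begins with p copies of 0, we have y = 0^k with 1 ≤ k ≤ p.
Since 1 ≤ k ≤ p, k divides p!; set t = 1 + p!/k. Then xy^t z has p + (p!/k)·k = p + p! copies of 0. Now the 0-count is p+p! and (1-count)-1 = (p+p!+1)-1 = p+p!, so i+1 ≠ j fails. So xy^t z = 0^{p+p!} 1^{p+p!+1} ∉ L.
Contradiction. Therefore L is not regular.

0^{p+p!} 1^{p+p!+1}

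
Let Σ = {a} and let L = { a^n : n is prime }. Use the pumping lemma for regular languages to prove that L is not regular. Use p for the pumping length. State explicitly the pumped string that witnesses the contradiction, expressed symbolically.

Suppose for contradiction that L is regular, and let p be the pumping length.
Let q be a prime with q ≥ p+2 (infinitely many primes exist), and take w = a^q ∈ L with |w| = q ≥ p.
The pumping lemma gives a decomposition w = xyz where |xy| ≤ p and y is nonempty.
Then y = a^k for some k with 1 ≤ k ≤ p.
Since 1 ≤ k ≤ p, |xz| = q-k. Pump with i = q+1: |xy^{q+1}z| = (q-k)+(q+1)k = q+qk = q(1+k), which is composite (both factors ≥ 2). So xy^{q+1}z = a^{q(1+k)} ∉ L.
This is a contradiction; hence L is not regular.

a^{q(1+k)}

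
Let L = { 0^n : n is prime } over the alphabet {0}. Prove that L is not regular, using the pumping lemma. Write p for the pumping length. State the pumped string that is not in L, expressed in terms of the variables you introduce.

0^{q(1+k)}

Suppose for contradiction that L is regular, and let p be the pumping length.
Let q be a prime with q ≥ p+2 (infinitely many primes exist), and take w = 0^q ∈ L with |w| = q ≥ p.
Write w = xyz as guaranteed by the lemma, with |xy| ≤ p and y is nonempty.
Then y = 0^k for some k with 1 ≤ k ≤ p.
Since 1 ≤ k ≤ p, |xz| = q-k. Pump with i = q+1: |xy^{q+1}z| = (q-k)+(q+1)k = q+qk = q(1+k), which is composite (both factors ≥ 2). So xy^{q+1}z = 0^{q(1+k)} ∉ L.
This is a contradiction; hence L is not regular.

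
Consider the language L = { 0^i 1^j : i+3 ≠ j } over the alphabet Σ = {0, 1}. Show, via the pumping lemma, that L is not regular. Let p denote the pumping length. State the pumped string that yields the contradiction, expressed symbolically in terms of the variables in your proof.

0^{p+p!} 1^{p+p!+3}

Suppose for contradiction that L is regular, and let p be the pumping length.
Choose w = 0^p 1^{p+p!+3}. Since p ≠ (p+p!+3)-3 = p+p!, w ∈ L; and |w| ≥ p.
By the pumping lemma, w = xyz with |xy| ≤ p and |y| > 0.
Since the first p symbols of w are all 0's and |xy| ≤ p, y lies entirely in the leading 0-block: y = 0^k for some k with 1 ≤ k ≤ p.
Since 1 ≤ k ≤ p, k divides p!; set t = 1 + p!/k. Then xy^t z has p + (p!/k)·k = p + p! copies of 0. Now the 0-count is p+p! and (1-count)-3 = (p+p!+3)-3 = p+p!, so i+3 ≠ j fails. So xy^t z = 0^{p+p!} 1^{p+p!+3} ∉ L.
This contradicts the pumping lemma, so L is not regular.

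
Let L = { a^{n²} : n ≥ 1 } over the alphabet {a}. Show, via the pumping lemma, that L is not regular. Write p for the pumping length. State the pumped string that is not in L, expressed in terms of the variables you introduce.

Assume L is regular; let p be its pumping constant.
Take w = a^{p²} ∈ L with |w| = p² ≥ p.
By the pumping lemma, w = xyz with |xy| ≤ p and |y| > 0.
Then y = a^k for some k with 1 ≤ k ≤ p.
Pump with i = 2: xy^2z = a^{p²+k}. Since 1 ≤ k ≤ p, p² < p²+k ≤ p²+p < (p+1)², so p²+k lies strictly between consecutive squares and is not a perfect square. So xy^2z ∉ L.
This is a contradiction; hence L is not regular.

a^{p²+k}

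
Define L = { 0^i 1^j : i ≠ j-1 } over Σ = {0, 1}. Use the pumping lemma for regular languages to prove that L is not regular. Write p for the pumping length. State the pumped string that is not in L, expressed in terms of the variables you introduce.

0^{p+p!} 1^{p+p!+1}

Assume L is regular; let p be its pumping constant.
Choose w = 0^p 1^{p+p!+1}. Since p ≠ (p+p!+1)-1 = p+p!, w ∈ L; and |w| ≥ p.
Write w = xyz as guaranteed by the lemma, with |xy| ≤ p and |y| > 0.
The first p characters of w are 0's, so xy (and hence y) consists only of 0's. Write y = 0^k, 1 ≤ k ≤ p.
Since 1 ≤ k ≤ p, k divides p!; set t = 1 + p!/k. Then xy^t z has p + (p!/k)·k = p + p! copies of 0. Now the 0-count is p+p! and (1-count)-1 = (p+p!+1)-1 = p+p!, so i ≠ j-1 fails. So xy^t z = 0^{p+p!} 1^{p+p!+1} ∉ L.
This is a contradiction; hence L is not regular.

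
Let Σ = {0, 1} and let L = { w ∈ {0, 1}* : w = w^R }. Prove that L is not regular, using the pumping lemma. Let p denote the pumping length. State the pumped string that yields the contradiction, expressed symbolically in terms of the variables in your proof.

0^{p+k} 1 0^p

Assume L is regular. Let p be the pumping length given by the pumping lemma.
Take w = 0^p 1 0^p, a palindrome of length 2p+1 ≥ p.
Write w = xyz as guaranteed by the lemma, with |xy| ≤ p and |y| ≥ 1.
The first p characters of w are 0's, so xy (and hence y) consists only of 0's. Write y = 0^k, 1 ≤ k ≤ p.
Pump with i = 2: xy^2z = 0^{p+k} 1 0^p. Its reverse is 0^p 1 0^{p+k}, which differs from xy^2z since k ≥ 1. So xy^2z is not a palindrome and xy^2z ∉ L.
This is a contradiction; hence L is not regular.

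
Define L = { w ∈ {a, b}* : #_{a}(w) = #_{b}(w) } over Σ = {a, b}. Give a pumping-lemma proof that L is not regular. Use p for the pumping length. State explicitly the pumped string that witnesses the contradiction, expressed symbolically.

a^{p+k} b^p

Toward a contradiction, assume L is regular with pumping length p.
Choose w = a^p b^p ∈ L with |w| = 2p ≥ p.
Write w = xyz as guaranteed by the lemma, with |xy| ≤ p and |y| ≥ 1.
Because |xy| ≤ p and w begins with p copies of a, we have y = a^k with 1 ≤ k ≤ p.
Pump with i = 2: xy^2z = a^{p+k} b^p has p+k occurrences of a but only p of b. Since k ≥ 1 the counts differ, so xy^2z ∉ L.
Contradiction. Therefore L is not regular.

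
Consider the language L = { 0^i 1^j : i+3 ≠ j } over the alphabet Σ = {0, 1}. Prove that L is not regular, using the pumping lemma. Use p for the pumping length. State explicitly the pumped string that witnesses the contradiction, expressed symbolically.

0^{p+p!} 1^{p+p!+3}

Assume L is regular; let p be its pumping constant.
Choose w = 0^p 1^{p+p!+3}. Since p ≠ (p+p!+3)-3 = p+p!, w ∈ L; and |w| ≥ p.
By the pumping lemma, w = xyz with |xy| ≤ p and |y| ≥ 1.
The first p characters of w are 0's, so xy (and hence y) consists only of 0's. Write y = 0^k, 1 ≤ k ≤ p.
Since 1 ≤ k ≤ p, k divides p!; set t = 1 + p!/k. Then xy^t z has p + (p!/k)·k = p + p! copies of 0. Now the 0-count is p+p! and (1-count)-3 = (p+p!+3)-3 = p+p!, so i+3 ≠ j fails. So xy^t z = 0^{p+p!} 1^{p+p!+3} ∉ L.
This is a contradiction; hence L is not regular.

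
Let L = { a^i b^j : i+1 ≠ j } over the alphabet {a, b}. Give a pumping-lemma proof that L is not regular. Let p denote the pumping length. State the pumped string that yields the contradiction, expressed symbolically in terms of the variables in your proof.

a^{p+p!} b^{p+p!+1}

Assume L is regular; let p be its pumping constant.
Choose w = a^p b^{p+p!+1}. Since p ≠ (p+p!+1)-1 = p+p!, w ∈ L; and |w| ≥ p.
By the pumping lemma, w = xyz with |xy| ≤ p and y is nonempty.
Because |xy| ≤ p and w begins with p copies of a, we have y = a^k with 1 ≤ k ≤ p.
Since 1 ≤ k ≤ p, k divides p!; set t = 1 + p!/k. Then xy^t z has p + (p!/k)·k = p + p! copies of a. Now the a-count is p+p! and (b-count)-1 = (p+p!+1)-1 = p+p!, so i+1 ≠ j fails. So xy^t z = a^{p+p!} b^{p+p!+1} ∉ L.
Contradiction. Therefore L is not regular.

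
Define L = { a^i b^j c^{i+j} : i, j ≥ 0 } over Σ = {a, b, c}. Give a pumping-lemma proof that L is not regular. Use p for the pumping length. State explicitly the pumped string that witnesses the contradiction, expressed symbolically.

Toward a contradiction, assume L is regular with pumping length p.
Take w = a^p b^p c^{2p} ∈ L (with i=j=p, i+j=2p), |w| = 4p ≥ p.
The pumping lemma gives a decomposition w = xyz where |xy| ≤ p and y is nonempty.
The first p characters of w are a's, so xy (and hence y) consists only of a's. Write y = a^k, 1 ≤ k ≤ p.
Consider xy^2z = a^{p+k} b^p c^{2p}. Now the a- and b-counts sum to 2p+k, but the c-count is 2p ≠ 2p+k. So xy^2z ∉ L.
This is a contradiction; hence L is not regular.

a^{p+k} b^p c^{2p}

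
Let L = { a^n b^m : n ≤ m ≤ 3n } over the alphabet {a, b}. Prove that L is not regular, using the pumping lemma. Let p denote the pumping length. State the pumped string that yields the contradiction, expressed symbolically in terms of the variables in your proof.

Suppose for contradiction that L is regular, and let p be the pumping length.
Take w = a^p b^p ∈ L (since p ≤ p ≤ 3p), with |w| = 2p ≥ p.
By the pumping lemma, w = xyz with |xy| ≤ p and y is nonempty.
Because |xy| ≤ p and w begins with p copies of a, we have y = a^k with 1 ≤ k ≤ p.
Pump with i = 2: xy^2z = a^{p+k} b^p. Now n = p+k > p = m, so the condition n ≤ m fails. Thus xy^2z ∉ L.
This contradicts the pumping lemma, so L is not regular.

a^{p+k} b^p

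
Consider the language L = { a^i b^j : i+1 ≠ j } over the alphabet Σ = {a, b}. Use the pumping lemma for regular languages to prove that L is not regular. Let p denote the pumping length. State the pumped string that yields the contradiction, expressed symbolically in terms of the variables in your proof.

a^{p+p!} b^{p+p!+1}

Suppose for contradiction that L is regular, and let p be the pumping length.
Choose w = a^p b^{p+p!+1}. Since p ≠ (p+p!+1)-1 = p+p!, w ∈ L; and |w| ≥ p.
The pumping lemma gives a decomposition w = xyz where |xy| ≤ p and |y| ≥ 1.
The first p characters of w are a's, so xy (and hence y) consists only of a's. Write y = a^k, 1 ≤ k ≤ p.
Since 1 ≤ k ≤ p, k divides p!; set t = 1 + p!/k. Then xy^t z has p + (p!/k)·k = p + p! copies of a. Now the a-count is p+p! and (b-count)-1 = (p+p!+1)-1 = p+p!, so i+1 ≠ j fails. So xy^t z = a^{p+p!} b^{p+p!+1} ∉ L.
This contradicts the pumping lemma, so L is not regular.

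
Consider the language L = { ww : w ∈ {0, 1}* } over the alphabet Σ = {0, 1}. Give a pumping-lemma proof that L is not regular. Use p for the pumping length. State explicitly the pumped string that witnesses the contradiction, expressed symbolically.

0^{p+k} 1^p 0^p 1^p

Assume L is regular; let p be its pumping constant.
Take w = 0^p 1^p 0^p 1^p = uu where u = 0^p1^p; then w ∈ L and |w| = 4p ≥ p.
The pumping lemma gives a decomposition w = xyz where |xy| ≤ p and |y| ≥ 1.
Because |xy| ≤ p and w begins with p copies of 0, we have y = 0^k with 1 ≤ k ≤ p.
Pump with i = 2: xy^2z = 0^{p+k} 1^p 0^p 1^p, of length 4p+k. Suppose this equals vv. The string starts with 0 and ends with 1, so v does too; thus the boundary between the two copies of v is a 1→0 transition. There is exactly one such transition, at position 2p+k, so |v| = 2p+k and |vv| = 4p+2k ≠ 4p+k since k ≥ 1. So xy^2z ∉ L.
This contradicts the pumping lemma, so L is not regular.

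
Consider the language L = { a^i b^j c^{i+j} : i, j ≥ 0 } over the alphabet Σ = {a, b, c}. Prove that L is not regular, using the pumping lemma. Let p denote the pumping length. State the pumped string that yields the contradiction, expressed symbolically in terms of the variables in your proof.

Assume L is regular. Let p be the pumping length given by the pumping lemma.
Take w = a^p b^p c^{2p} ∈ L (with i=j=p, i+j=2p), |w| = 4p ≥ p.
Write w = xyz as guaranteed by the lemma, with |xy| ≤ p and |y| ≥ 1.
Because |xy| ≤ p and w begins with p copies of a, we have y = a^k with 1 ≤ k ≤ p.
Consider xy^2z = a^{p+k} b^p c^{2p}. Now the a- and b-counts sum to 2p+k, but the c-count is 2p ≠ 2p+k. So xy^2z ∉ L.
This contradicts the pumping lemma, so L is not regular.

a^{p+k} b^p c^{2p}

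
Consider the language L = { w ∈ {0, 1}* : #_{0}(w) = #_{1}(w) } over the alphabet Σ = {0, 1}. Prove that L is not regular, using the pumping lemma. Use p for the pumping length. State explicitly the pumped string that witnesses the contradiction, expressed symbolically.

0^{p+k} 1^p

Suppose for contradiction that L is regular, and let p be the pumping length.
Choose w = 0^p 1^p ∈ L with |w| = 2p ≥ p.
The pumping lemma gives a decomposition w = xyz where |xy| ≤ p and |y| ≥ 1.
Because |xy| ≤ p and w begins with p copies of 0, we have y = 0^k with 1 ≤ k ≤ p.
Pump with i = 2: xy^2z = 0^{p+k} 1^p has p+k occurrences of 0 but only p of 1. Since k ≥ 1 the counts differ, so xy^2z ∉ L.
This is a contradiction; hence L is not regular.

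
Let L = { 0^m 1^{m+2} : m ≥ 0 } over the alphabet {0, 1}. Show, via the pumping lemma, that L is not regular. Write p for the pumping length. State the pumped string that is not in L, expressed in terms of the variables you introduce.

0^{p+k} 1^{p+2}

Assume L is regular. Let p be the pumping length given by the pumping lemma.
Let w = 0^p 1^{p+2} ∈ L; note |w| = 2p+2 ≥ p.
By the pumping lemma, w = xyz with |xy| ≤ p and |y| ≥ 1.
The first p characters of w are 0's, so xy (and hence y) consists only of 0's. Write y = 0^k, 1 ≤ k ≤ p.
Pump with i = 2: xy^2z = 0^{p+k} 1^{p+2}. For this to lie in L we would need p+2 = (p+k)+2, which forces k = 0. But k ≥ 1, so xy^2z ∉ L.
Contradiction. Therefore L is not regular.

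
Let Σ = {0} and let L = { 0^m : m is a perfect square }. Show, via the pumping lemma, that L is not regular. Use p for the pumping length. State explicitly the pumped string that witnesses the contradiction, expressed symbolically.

0^{p²+k}

Suppose for contradiction that L is regular, and let p be the pumping length.
Take w = 0^{p²} ∈ L with |w| = p² ≥ p.
By the pumping lemma, w = xyz with |xy| ≤ p and |y| ≥ 1.
Then y = 0^k for some k with 1 ≤ k ≤ p.
Pump with i = 2: xy^2z = 0^{p²+k}. Since 1 ≤ k ≤ p, p² < p²+k ≤ p²+p < (p+1)², so p²+k lies strictly between consecutive squares and is not a perfect square. So xy^2z ∉ L.
Contradiction. Therefore L is not regular.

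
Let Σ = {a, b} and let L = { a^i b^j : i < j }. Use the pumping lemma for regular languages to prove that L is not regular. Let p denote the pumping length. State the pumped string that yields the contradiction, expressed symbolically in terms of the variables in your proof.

Suppose for contradiction that L is regular, and let p be the pumping length.
Choose w = a^p b^{p+1} ∈ L, with |w| = 2p+1 ≥ p.
Write w = xyz as guaranteed by the lemma, with |xy| ≤ p and |y| > 0.
Because |xy| ≤ p and w begins with p copies of a, we have y = a^k with 1 ≤ k ≤ p.
Consider xy^2z = a^{p+k} b^{p+1}. Since k ≥ 1, the a-count p+k is at least p+1, so i < j fails; thus xy^2z ∉ L.
Contradiction. Therefore L is not regular.

a^{p+k} b^{p+1}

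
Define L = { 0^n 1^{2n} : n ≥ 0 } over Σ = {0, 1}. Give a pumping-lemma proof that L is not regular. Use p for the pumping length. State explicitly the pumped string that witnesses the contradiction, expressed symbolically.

0^{p+k} 1^{2p}

Assume L is regular; let p be its pumping constant.
Choose w = 0^p 1^{2p}, which is in L with |w| = 3p ≥ p.
Write w = xyz as guaranteed by the lemma, with |xy| ≤ p and |y| > 0.
Because |xy| ≤ p and w begins with p copies of 0, we have y = 0^k with 1 ≤ k ≤ p.
Pump with i = 2: xy^2z = 0^{p+k} 1^{2p}. For this to lie in L we would need 2p = 2(p+k), which forces k = 0. But k ≥ 1, so xy^2z ∉ L.
This contradicts the pumping lemma, so L is not regular.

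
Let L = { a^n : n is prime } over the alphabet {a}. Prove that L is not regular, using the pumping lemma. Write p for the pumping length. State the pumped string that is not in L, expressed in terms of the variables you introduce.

Assume L is regular. Let p be the pumping length given by the pumping lemma.
Let q be a prime with q ≥ p+2 (infinitely many primes exist), and take w = a^q ∈ L with |w| = q ≥ p.
By the pumping lemma, w = xyz with |xy| ≤ p and |y| ≥ 1.
Then y = a^k for some k with 1 ≤ k ≤ p.
Since 1 ≤ k ≤ p, |xz| = q-k. Pump with i = q+1: |xy^{q+1}z| = (q-k)+(q+1)k = q+qk = q(1+k), which is composite (both factors ≥ 2). So xy^{q+1}z = a^{q(1+k)} ∉ L.
Contradiction. Therefore L is not regular.

a^{q(1+k)}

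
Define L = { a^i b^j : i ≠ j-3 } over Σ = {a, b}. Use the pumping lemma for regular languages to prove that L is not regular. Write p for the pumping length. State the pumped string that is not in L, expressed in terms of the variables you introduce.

Suppose for contradiction that L is regular, and let p be the pumping length.
Choose w = a^p b^{p+p!+3}. Since p ≠ (p+p!+3)-3 = p+p!, w ∈ L; and |w| ≥ p.
By the pumping lemma, w = xyz with |xy| ≤ p and |y| ≥ 1.
The first p characters of w are a's, so xy (and hence y) consists only of a's. Write y = a^k, 1 ≤ k ≤ p.
Since 1 ≤ k ≤ p, k divides p!; set t = 1 + p!/k. Then xy^t z has p + (p!/k)·k = p + p! copies of a. Now the a-count is p+p! and (b-count)-3 = (p+p!+3)-3 = p+p!, so i ≠ j-3 fails. So xy^t z = a^{p+p!} b^{p+p!+3} ∉ L.
This contradicts the pumping lemma, so L is not regular.

a^{p+p!} b^{p+p!+3}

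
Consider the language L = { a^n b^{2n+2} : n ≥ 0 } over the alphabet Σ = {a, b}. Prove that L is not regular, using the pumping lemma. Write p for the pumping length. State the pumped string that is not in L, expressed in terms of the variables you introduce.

Suppose for contradiction that L is regular, and let p be the pumping length.
Take w = a^p b^{2p+2}. Then w ∈ L and |w| = 3p+2 ≥ p.
By the pumping lemma, w = xyz with |xy| ≤ p and y is nonempty.
The first p characters of w are a's, so xy (and hence y) consists only of a's. Write y = a^k, 1 ≤ k ≤ p.
Pump with i = 2: xy^2z = a^{p+k} b^{2p+2}. For this to lie in L we would need 2p+2 = 2(p+k)+2, which forces k = 0. But k ≥ 1, so xy^2z ∉ L.
This contradicts the pumping lemma, so L is not regular.

a^{p+k} b^{2p+2}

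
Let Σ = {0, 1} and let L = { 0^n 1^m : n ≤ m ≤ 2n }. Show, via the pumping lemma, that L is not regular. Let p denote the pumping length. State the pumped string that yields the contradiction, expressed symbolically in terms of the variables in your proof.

0^{p+k} 1^p

Assume L is regular. Let p be the pumping length given by the pumping lemma.
Take w = 0^p 1^p ∈ L (since p ≤ p ≤ 2p), with |w| = 2p ≥ p.
The pumping lemma gives a decomposition w = xyz where |xy| ≤ p and y is nonempty.
Since the first p symbols of w are all 0's and |xy| ≤ p, y lies entirely in the leading 0-block: y = 0^k for some k with 1 ≤ k ≤ p.
Pump with i = 2: xy^2z = 0^{p+k} 1^p. Now n = p+k > p = m, so the condition n ≤ m fails. Thus xy^2z ∉ L.
This is a contradiction; hence L is not regular.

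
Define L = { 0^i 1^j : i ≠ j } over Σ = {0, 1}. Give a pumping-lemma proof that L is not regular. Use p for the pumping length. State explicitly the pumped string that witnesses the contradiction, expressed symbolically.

Suppose for contradiction that L is regular, and let p be the pumping length.
Choose w = 0^p 1^{p+p!}. Since p ≠ p+p!, w ∈ L; and |w| ≥ p.
Write w = xyz as guaranteed by the lemma, with |xy| ≤ p and |y| ≥ 1.
Because |xy| ≤ p and w begins with p copies of 0, we have y = 0^k with 1 ≤ k ≤ p.
Since 1 ≤ k ≤ p, k divides p!; set t = 1 + p!/k. Then xy^t z has p + (p!/k)·k = p + p! copies of 0. Now the 0-count equals the 1-count, so i ≠ j fails. So xy^t z = 0^{p+p!} 1^{p+p!} ∉ L.
This is a contradiction; hence L is not regular.

0^{p+p!} 1^{p+p!}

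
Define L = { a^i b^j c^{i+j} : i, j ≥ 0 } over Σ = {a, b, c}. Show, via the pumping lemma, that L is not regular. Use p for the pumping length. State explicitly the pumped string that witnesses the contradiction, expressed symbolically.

Assume L is regular; let p be its pumping constant.
Take w = a^p b^p c^{2p} ∈ L (with i=j=p, i+j=2p), |w| = 4p ≥ p.
Write w = xyz as guaranteed by the lemma, with |xy| ≤ p and |y| ≥ 1.
Because |xy| ≤ p and w begins with p copies of a, we have y = a^k with 1 ≤ k ≤ p.
Consider xy^2z = a^{p+k} b^p c^{2p}. Now the a- and b-counts sum to 2p+k, but the c-count is 2p ≠ 2p+k. So xy^2z ∉ L.
This is a contradiction; hence L is not regular.

a^{p+k} b^p c^{2p}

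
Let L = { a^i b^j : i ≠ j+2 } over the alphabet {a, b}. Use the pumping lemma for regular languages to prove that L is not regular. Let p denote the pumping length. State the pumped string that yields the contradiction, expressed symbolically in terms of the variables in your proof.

a^{p+p!} b^{p+p!-2}

Assume L is regular. Let p be the pumping length given by the pumping lemma.
Choose w = a^p b^{p+p!-2}. Since p ≠ (p+p!-2)+2 = p+p!, w ∈ L; and |w| ≥ p.
The pumping lemma gives a decomposition w = xyz where |xy| ≤ p and |y| > 0.
The first p characters of w are a's, so xy (and hence y) consists only of a's. Write y = a^k, 1 ≤ k ≤ p.
Since 1 ≤ k ≤ p, k divides p!; set t = 1 + p!/k. Then xy^t z has p + (p!/k)·k = p + p! copies of a. Now the a-count is p+p! and (b-count)+2 = (p+p!-2)+2 = p+p!, so i ≠ j+2 fails. So xy^t z = a^{p+p!} b^{p+p!-2} ∉ L.
This is a contradiction; hence L is not regular.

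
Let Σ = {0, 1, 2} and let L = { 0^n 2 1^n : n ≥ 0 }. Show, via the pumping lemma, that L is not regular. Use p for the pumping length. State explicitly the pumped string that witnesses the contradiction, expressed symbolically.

0^{p+k} 2 1^p

Suppose for contradiction that L is regular, and let p be the pumping length.
Take w = 0^p 2 1^p ∈ L with |w| = 2p+1 ≥ p.
By the pumping lemma, w = xyz with |xy| ≤ p and y is nonempty.
Because |xy| ≤ p and w begins with p copies of 0, we have y = 0^k with 1 ≤ k ≤ p.
Pump with i = 2: xy^2z = 0^{p+k} 2 1^p, which would require p+k = p. But k ≥ 1, so xy^2z ∉ L.
Contradiction. Therefore L is not regular.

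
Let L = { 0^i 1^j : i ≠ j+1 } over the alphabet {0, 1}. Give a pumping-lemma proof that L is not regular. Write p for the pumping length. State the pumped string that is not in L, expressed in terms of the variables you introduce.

0^{p+p!} 1^{p+p!-1}

Assume L is regular; let p be its pumping constant.
Choose w = 0^p 1^{p+p!-1}. Since p ≠ (p+p!-1)+1 = p+p!, w ∈ L; and |w| ≥ p.
By the pumping lemma, w = xyz with |xy| ≤ p and y is nonempty.
The first p characters of w are 0's, so xy (and hence y) consists only of 0's. Write y = 0^k, 1 ≤ k ≤ p.
Since 1 ≤ k ≤ p, k divides p!; set t = 1 + p!/k. Then xy^t z has p + (p!/k)·k = p + p! copies of 0. Now the 0-count is p+p! and (1-count)+1 = (p+p!-1)+1 = p+p!, so i ≠ j+1 fails. So xy^t z = 0^{p+p!} 1^{p+p!-1} ∉ L.
This contradicts the pumping lemma, so L is not regular.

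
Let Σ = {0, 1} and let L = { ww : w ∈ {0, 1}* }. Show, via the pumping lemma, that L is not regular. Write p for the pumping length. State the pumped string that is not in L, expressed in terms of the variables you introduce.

Assume L is regular. Let p be the pumping length given by the pumping lemma.
Take w = 0^p 1^p 0^p 1^p = uu where u = 0^p1^p; then w ∈ L and |w| = 4p ≥ p.
Write w = xyz as guaranteed by the lemma, with |xy| ≤ p and y is nonempty.
Because |xy| ≤ p and w begins with p copies of 0, we have y = 0^k with 1 ≤ k ≤ p.
Pump with i = 2: xy^2z = 0^{p+k} 1^p 0^p 1^p, of length 4p+k. Suppose this equals vv. The string starts with 0 and ends with 1, so v does too; thus the boundary between the two copies of v is a 1→0 transition. There is exactly one such transition, at position 2p+k, so |v| = 2p+k and |vv| = 4p+2k ≠ 4p+k since k ≥ 1. So xy^2z ∉ L.
This contradicts the pumping lemma, so L is not regular.

0^{p+k} 1^p 0^p 1^p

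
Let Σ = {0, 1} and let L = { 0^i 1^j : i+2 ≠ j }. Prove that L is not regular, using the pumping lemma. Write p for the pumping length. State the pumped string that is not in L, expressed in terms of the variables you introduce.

0^{p+p!} 1^{p+p!+2}

Suppose for contradiction that L is regular, and let p be the pumping length.
Choose w = 0^p 1^{p+p!+2}. Since p ≠ (p+p!+2)-2 = p+p!, w ∈ L; and |w| ≥ p.
By the pumping lemma, w = xyz with |xy| ≤ p and y is nonempty.
The first p characters of w are 0's, so xy (and hence y) consists only of 0's. Write y = 0^k, 1 ≤ k ≤ p.
Since 1 ≤ k ≤ p, k divides p!; set t = 1 + p!/k. Then xy^t z has p + (p!/k)·k = p + p! copies of 0. Now the 0-count is p+p! and (1-count)-2 = (p+p!+2)-2 = p+p!, so i+2 ≠ j fails. So xy^t z = 0^{p+p!} 1^{p+p!+2} ∉ L.
This contradicts the pumping lemma, so L is not regular.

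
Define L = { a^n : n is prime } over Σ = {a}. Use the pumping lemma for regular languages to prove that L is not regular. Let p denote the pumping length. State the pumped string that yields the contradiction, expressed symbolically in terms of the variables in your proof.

a^{q(1+k)}

Assume L is regular. Let p be the pumping length given by the pumping lemma.
Let q be a prime with q ≥ p+2 (infinitely many primes exist), and take w = a^q ∈ L with |w| = q ≥ p.
The pumping lemma gives a decomposition w = xyz where |xy| ≤ p and |y| > 0.
Then y = a^k for some k with 1 ≤ k ≤ p.
Since 1 ≤ k ≤ p, |xz| = q-k. Pump with i = q+1: |xy^{q+1}z| = (q-k)+(q+1)k = q+qk = q(1+k), which is composite (both factors ≥ 2). So xy^{q+1}z = a^{q(1+k)} ∉ L.
This contradicts the pumping lemma, so L is not regular.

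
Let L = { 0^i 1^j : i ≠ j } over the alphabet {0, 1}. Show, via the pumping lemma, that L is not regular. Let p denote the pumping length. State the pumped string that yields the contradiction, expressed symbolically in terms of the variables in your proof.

Assume L is regular; let p be its pumping constant.
Choose w = 0^p 1^{p+p!}. Since p ≠ p+p!, w ∈ L; and |w| ≥ p.
By the pumping lemma, w = xyz with |xy| ≤ p and y is nonempty.
Because |xy| ≤ p and w begins with p copies of 0, we have y = 0^k with 1 ≤ k ≤ p.
Since 1 ≤ k ≤ p, k divides p!; set t = 1 + p!/k. Then xy^t z has p + (p!/k)·k = p + p! copies of 0. Now the 0-count equals the 1-count, so i ≠ j fails. So xy^t z = 0^{p+p!} 1^{p+p!} ∉ L.
Contradiction. Therefore L is not regular.

0^{p+p!} 1^{p+p!}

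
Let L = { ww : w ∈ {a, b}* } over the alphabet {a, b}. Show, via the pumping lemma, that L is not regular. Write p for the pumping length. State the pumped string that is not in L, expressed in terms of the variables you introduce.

a^{p+k} b^p a^p b^p

Assume L is regular; let p be its pumping constant.
Take w = a^p b^p a^p b^p = uu where u = a^pb^p; then w ∈ L and |w| = 4p ≥ p.
The pumping lemma gives a decomposition w = xyz where |xy| ≤ p and |y| > 0.
Since the first p symbols of w are all a's and |xy| ≤ p, y lies entirely in the leading a-block: y = a^k for some k with 1 ≤ k ≤ p.
Pump with i = 2: xy^2z = a^{p+k} b^p a^p b^p, of length 4p+k. Suppose this equals vv. The string starts with a and ends with b, so v does too; thus the boundary between the two copies of v is a b→a transition. There is exactly one such transition, at position 2p+k, so |v| = 2p+k and |vv| = 4p+2k ≠ 4p+k since k ≥ 1. So xy^2z ∉ L.
This contradicts the pumping lemma, so L is not regular.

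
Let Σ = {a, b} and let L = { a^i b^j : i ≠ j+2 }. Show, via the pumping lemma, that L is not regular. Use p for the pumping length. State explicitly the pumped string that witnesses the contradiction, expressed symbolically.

a^{p+p!} b^{p+p!-2}

Suppose for contradiction that L is regular, and let p be the pumping length.
Choose w = a^p b^{p+p!-2}. Since p ≠ (p+p!-2)+2 = p+p!, w ∈ L; and |w| ≥ p.
The pumping lemma gives a decomposition w = xyz where |xy| ≤ p and |y| ≥ 1.
The first p characters of w are a's, so xy (and hence y) consists only of a's. Write y = a^k, 1 ≤ k ≤ p.
Since 1 ≤ k ≤ p, k divides p!; set t = 1 + p!/k. Then xy^t z has p + (p!/k)·k = p + p! copies of a. Now the a-count is p+p! and (b-count)+2 = (p+p!-2)+2 = p+p!, so i ≠ j+2 fails. So xy^t z = a^{p+p!} b^{p+p!-2} ∉ L.
Contradiction. Therefore L is not regular.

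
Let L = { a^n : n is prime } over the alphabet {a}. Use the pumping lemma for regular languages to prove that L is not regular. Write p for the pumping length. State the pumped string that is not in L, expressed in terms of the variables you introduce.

Toward a contradiction, assume L is regular with pumping length p.
Let q be a prime with q ≥ p+2 (infinitely many primes exist), and take w = a^q ∈ L with |w| = q ≥ p.
Write w = xyz as guaranteed by the lemma, with |xy| ≤ p and |y| > 0.
Then y = a^k for some k with 1 ≤ k ≤ p.
Since 1 ≤ k ≤ p, |xz| = q-k. Pump with i = q+1: |xy^{q+1}z| = (q-k)+(q+1)k = q+qk = q(1+k), which is composite (both factors ≥ 2). So xy^{q+1}z = a^{q(1+k)} ∉ L.
Contradiction. Therefore L is not regular.

a^{q(1+k)}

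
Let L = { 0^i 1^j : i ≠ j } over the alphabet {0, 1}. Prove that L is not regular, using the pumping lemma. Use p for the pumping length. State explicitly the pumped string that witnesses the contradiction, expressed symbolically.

Suppose for contradiction that L is regular, and let p be the pumping length.
Choose w = 0^p 1^{p+p!}. Since p ≠ p+p!, w ∈ L; and |w| ≥ p.
By the pumping lemma, w = xyz with |xy| ≤ p and |y| > 0.
Because |xy| ≤ p and w begins with p copies of 0, we have y = 0^k with 1 ≤ k ≤ p.
Since 1 ≤ k ≤ p, k divides p!; set t = 1 + p!/k. Then xy^t z has p + (p!/k)·k = p + p! copies of 0. Now the 0-count equals the 1-count, so i ≠ j fails. So xy^t z = 0^{p+p!} 1^{p+p!} ∉ L.
This contradicts the pumping lemma, so L is not regular.

0^{p+p!} 1^{p+p!}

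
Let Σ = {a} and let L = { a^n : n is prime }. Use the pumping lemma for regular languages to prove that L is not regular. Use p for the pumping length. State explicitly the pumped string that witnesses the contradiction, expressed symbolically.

Assume L is regular. Let p be the pumping length given by the pumping lemma.
Let q be a prime with q ≥ p+2 (infinitely many primes exist), and take w = a^q ∈ L with |w| = q ≥ p.
By the pumping lemma, w = xyz with |xy| ≤ p and |y| ≥ 1.
Then y = a^k for some k with 1 ≤ k ≤ p.
Since 1 ≤ k ≤ p, |xz| = q-k. Pump with i = q+1: |xy^{q+1}z| = (q-k)+(q+1)k = q+qk = q(1+k), which is composite (both factors ≥ 2). So xy^{q+1}z = a^{q(1+k)} ∉ L.
This contradicts the pumping lemma, so L is not regular.

a^{q(1+k)}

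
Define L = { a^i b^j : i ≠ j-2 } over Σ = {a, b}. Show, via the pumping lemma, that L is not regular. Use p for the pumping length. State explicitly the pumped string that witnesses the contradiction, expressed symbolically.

a^{p+p!} b^{p+p!+2}

Assume L is regular; let p be its pumping constant.
Choose w = a^p b^{p+p!+2}. Since p ≠ (p+p!+2)-2 = p+p!, w ∈ L; and |w| ≥ p.
By the pumping lemma, w = xyz with |xy| ≤ p and |y| ≥ 1.
Because |xy| ≤ p and w begins with p copies of a, we have y = a^k with 1 ≤ k ≤ p.
Since 1 ≤ k ≤ p, k divides p!; set t = 1 + p!/k. Then xy^t z has p + (p!/k)·k = p + p! copies of a. Now the a-count is p+p! and (b-count)-2 = (p+p!+2)-2 = p+p!, so i ≠ j-2 fails. So xy^t z = a^{p+p!} b^{p+p!+2} ∉ L.
This is a contradiction; hence L is not regular.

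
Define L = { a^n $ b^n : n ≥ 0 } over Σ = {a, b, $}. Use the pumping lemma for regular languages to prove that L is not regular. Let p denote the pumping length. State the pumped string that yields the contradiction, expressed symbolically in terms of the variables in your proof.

Suppose for contradiction that L is regular, and let p be the pumping length.
Take w = a^p $ b^p ∈ L with |w| = 2p+1 ≥ p.
By the pumping lemma, w = xyz with |xy| ≤ p and |y| ≥ 1.
The first p characters of w are a's, so xy (and hence y) consists only of a's. Write y = a^k, 1 ≤ k ≤ p.
Pump with i = 2: xy^2z = a^{p+k} $ b^p, which would require p+k = p. But k ≥ 1, so xy^2z ∉ L.
This is a contradiction; hence L is not regular.

a^{p+k} $ b^p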